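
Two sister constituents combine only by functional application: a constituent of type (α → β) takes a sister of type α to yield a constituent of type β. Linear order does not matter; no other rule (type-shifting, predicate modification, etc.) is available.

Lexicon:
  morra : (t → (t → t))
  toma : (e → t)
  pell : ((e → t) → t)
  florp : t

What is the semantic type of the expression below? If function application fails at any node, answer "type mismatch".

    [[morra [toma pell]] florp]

[toma pell]: ((e → t) → t) applied to (e → t) yields t.
[morra [toma pell]]: (t → (t → t)) applied to t yields (t → t).
[[morra [toma pell]] florp]: (t → t) applied to t yields t.

t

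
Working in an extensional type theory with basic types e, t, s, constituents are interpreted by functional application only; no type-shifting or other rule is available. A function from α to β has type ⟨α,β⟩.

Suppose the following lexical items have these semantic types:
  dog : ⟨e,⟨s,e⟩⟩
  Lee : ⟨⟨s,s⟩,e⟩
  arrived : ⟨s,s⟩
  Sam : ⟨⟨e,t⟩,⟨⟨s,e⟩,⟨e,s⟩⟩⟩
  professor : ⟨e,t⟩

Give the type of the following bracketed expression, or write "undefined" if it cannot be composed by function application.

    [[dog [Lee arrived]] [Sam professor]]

⟨e,s⟩

[Lee arrived]: Lee is ⟨⟨s,s⟩,e⟩, arrived is ⟨s,s⟩; result e.
[dog [Lee arrived]]: dog is ⟨e,⟨s,e⟩⟩, [Lee arrived] is e; result ⟨s,e⟩.
[Sam professor]: Sam is ⟨⟨e,t⟩,⟨⟨s,e⟩,⟨e,s⟩⟩⟩, professor is ⟨e,t⟩; result ⟨⟨s,e⟩,⟨e,s⟩⟩.
[[dog [Lee arrived]] [Sam professor]]: [Sam professor] is ⟨⟨s,e⟩,⟨e,s⟩⟩, [dog [Lee arrived]] is ⟨s,e⟩; result ⟨e,s⟩.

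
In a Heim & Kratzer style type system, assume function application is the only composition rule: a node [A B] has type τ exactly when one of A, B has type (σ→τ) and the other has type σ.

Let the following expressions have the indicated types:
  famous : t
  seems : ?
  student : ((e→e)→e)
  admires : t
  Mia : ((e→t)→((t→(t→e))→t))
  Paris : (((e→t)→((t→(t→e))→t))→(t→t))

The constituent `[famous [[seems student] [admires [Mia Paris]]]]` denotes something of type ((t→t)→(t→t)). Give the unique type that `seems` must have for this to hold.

(((e→e)→e)→(t→(t→((t→t)→(t→t)))))

[famous [[seems student] [admires [Mia Paris]]]] is required to be ((t→t)→(t→t)). famous : t cannot yield ((t→t)→(t→t)) as functor, so [[seems student] [admires [Mia Paris]]] : (t→((t→t)→(t→t))).
[[seems student] [admires [Mia Paris]]] is required to be (t→((t→t)→(t→t))). [admires [Mia Paris]] : t cannot yield (t→((t→t)→(t→t))) as functor, so [seems student] : (t→(t→((t→t)→(t→t)))).
[seems student] is required to be (t→(t→((t→t)→(t→t)))). student : ((e→e)→e) cannot yield (t→(t→((t→t)→(t→t)))) as functor, so seems : (((e→e)→e)→(t→(t→((t→t)→(t→t))))).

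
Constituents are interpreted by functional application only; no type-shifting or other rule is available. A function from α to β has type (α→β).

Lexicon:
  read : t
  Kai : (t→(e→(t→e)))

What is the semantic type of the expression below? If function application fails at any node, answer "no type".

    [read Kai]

[read Kai]: Kai is (t→(e→(t→e))), read is t; result (e→(t→e)).

(e→(t→e))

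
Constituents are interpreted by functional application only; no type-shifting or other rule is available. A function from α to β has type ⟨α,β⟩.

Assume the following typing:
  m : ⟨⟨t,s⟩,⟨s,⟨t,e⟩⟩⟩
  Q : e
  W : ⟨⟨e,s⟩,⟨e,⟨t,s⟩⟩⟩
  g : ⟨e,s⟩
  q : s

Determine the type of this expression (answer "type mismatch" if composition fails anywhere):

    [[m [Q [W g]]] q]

At [W g], W : ⟨⟨e,s⟩,⟨e,⟨t,s⟩⟩⟩ takes g : ⟨e,s⟩, giving ⟨e,⟨t,s⟩⟩.
At [Q [W g]], [W g] : ⟨e,⟨t,s⟩⟩ takes Q : e, giving ⟨t,s⟩.
At [m [Q [W g]]], m : ⟨⟨t,s⟩,⟨s,⟨t,e⟩⟩⟩ takes [Q [W g]] : ⟨t,s⟩, giving ⟨s,⟨t,e⟩⟩.
At [[m [Q [W g]]] q], [m [Q [W g]]] : ⟨s,⟨t,e⟩⟩ takes q : s, giving ⟨t,e⟩.

⟨t,e⟩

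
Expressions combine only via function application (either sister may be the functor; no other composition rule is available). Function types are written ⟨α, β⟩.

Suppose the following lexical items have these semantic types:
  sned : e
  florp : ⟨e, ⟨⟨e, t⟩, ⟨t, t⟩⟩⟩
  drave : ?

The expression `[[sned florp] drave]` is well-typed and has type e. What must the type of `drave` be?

⟨⟨⟨e, t⟩, ⟨t, t⟩⟩, e⟩

[[sned florp] drave] must have type e. The sister [sned florp] has type ⟨⟨e, t⟩, ⟨t, t⟩⟩; that is not a function onto e, so drave must be the functor, of type ⟨⟨⟨e, t⟩, ⟨t, t⟩⟩, e⟩.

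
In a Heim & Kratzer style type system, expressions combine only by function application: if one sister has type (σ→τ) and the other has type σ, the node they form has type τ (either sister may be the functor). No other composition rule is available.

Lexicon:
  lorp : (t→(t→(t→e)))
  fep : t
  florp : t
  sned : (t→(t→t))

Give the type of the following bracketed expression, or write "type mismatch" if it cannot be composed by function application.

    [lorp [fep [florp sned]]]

At [florp sned], sned : (t→(t→t)) takes florp : t, giving (t→t).
At [fep [florp sned]], [florp sned] : (t→t) takes fep : t, giving t.
At [lorp [fep [florp sned]]], lorp : (t→(t→(t→e))) takes [fep [florp sned]] : t, giving (t→(t→e)).

(t→(t→e))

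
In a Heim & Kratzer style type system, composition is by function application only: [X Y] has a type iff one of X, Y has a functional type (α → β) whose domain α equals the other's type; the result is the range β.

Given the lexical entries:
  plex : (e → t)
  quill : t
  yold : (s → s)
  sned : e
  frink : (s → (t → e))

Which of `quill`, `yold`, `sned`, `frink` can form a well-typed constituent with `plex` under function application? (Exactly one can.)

sned

quill : t — neither side's domain matches the other.
yold : (s → s) — neither side's domain matches the other.
sned — combines: plex : (e → t) takes sned : e as argument, giving t.
frink : (s → (t → e)) — neither side's domain matches the other.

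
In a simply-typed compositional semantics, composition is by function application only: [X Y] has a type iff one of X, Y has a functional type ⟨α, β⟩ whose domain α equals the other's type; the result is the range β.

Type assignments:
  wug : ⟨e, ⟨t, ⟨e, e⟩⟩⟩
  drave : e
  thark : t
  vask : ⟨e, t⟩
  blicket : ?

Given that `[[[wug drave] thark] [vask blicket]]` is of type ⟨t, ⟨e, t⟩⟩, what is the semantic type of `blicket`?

⟨⟨e, t⟩, ⟨⟨e, e⟩, ⟨t, ⟨e, t⟩⟩⟩⟩

At [[[wug drave] thark] [vask blicket]] (required: ⟨t, ⟨e, t⟩⟩): [[wug drave] thark] is ⟨e, e⟩, which is not a function with range ⟨t, ⟨e, t⟩⟩; hence [vask blicket] is the functor — type ⟨⟨e, e⟩, ⟨t, ⟨e, t⟩⟩⟩.
At [vask blicket] (required: ⟨⟨e, e⟩, ⟨t, ⟨e, t⟩⟩⟩): vask is ⟨e, t⟩, which is not a function with range ⟨⟨e, e⟩, ⟨t, ⟨e, t⟩⟩⟩; hence blicket is the functor — type ⟨⟨e, t⟩, ⟨⟨e, e⟩, ⟨t, ⟨e, t⟩⟩⟩⟩.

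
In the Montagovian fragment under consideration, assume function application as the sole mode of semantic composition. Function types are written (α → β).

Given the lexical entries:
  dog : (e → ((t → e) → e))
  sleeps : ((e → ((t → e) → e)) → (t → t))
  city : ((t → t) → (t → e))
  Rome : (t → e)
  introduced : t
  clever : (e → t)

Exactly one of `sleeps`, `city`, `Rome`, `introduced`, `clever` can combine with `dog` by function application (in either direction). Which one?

sleeps — combines: sleeps : ((e → ((t → e) → e)) → (t → t)) takes dog : (e → ((t → e) → e)) as argument, giving (t → t).
city : ((t → t) → (t → e)) — dog needs e; city needs (t → t); neither fits.
Rome : (t → e) — dog needs e; Rome needs t; neither fits.
introduced : t — dog needs e; introduced needs nothing (atomic); neither fits.
clever : (e → t) — dog needs e; clever needs e; neither fits.

sleeps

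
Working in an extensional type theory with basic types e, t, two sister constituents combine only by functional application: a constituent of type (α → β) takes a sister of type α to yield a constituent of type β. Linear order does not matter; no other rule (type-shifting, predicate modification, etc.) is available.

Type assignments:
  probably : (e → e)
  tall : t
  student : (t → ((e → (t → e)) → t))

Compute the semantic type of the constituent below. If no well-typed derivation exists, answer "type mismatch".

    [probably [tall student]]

[tall student]: functor student : (t → ((e → (t → e)) → t)), argument tall : t; result ((e → (t → e)) → t).
[probably [tall student]]: (e → e) with ((e → (t → e)) → t) — neither is a function whose domain matches the other; composition fails here.

type mismatch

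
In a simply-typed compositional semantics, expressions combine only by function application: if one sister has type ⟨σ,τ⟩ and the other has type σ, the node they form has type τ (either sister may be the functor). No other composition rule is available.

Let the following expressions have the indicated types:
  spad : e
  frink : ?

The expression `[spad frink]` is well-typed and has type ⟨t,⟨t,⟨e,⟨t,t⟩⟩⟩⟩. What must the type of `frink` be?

For [spad frink] to have type ⟨t,⟨t,⟨e,⟨t,t⟩⟩⟩⟩ with spad of type e, frink must be the function: frink : ⟨e,⟨t,⟨t,⟨e,⟨t,t⟩⟩⟩⟩⟩.

⟨e,⟨t,⟨t,⟨e,⟨t,t⟩⟩⟩⟩⟩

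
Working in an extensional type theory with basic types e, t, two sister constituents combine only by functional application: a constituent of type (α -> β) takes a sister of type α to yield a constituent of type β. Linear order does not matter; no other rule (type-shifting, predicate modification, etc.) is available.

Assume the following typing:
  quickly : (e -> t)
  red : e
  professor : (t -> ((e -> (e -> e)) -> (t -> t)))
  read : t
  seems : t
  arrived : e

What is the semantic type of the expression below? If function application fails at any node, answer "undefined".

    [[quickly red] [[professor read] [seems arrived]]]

undefined

[quickly red]: functor quickly : (e -> t), argument red : e; result t.
[professor read]: functor professor : (t -> ((e -> (e -> e)) -> (t -> t))), argument read : t; result ((e -> (e -> e)) -> (t -> t)).
[seems arrived]: t with e — neither is a function whose domain matches the other; composition fails here.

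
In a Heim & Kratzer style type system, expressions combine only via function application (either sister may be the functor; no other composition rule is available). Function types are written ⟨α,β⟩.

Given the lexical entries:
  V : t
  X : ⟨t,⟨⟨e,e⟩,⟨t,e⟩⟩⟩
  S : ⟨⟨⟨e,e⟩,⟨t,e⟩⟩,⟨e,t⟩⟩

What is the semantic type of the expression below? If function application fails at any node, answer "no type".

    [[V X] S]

[V X]: functor X : ⟨t,⟨⟨e,e⟩,⟨t,e⟩⟩⟩, argument V : t; result ⟨⟨e,e⟩,⟨t,e⟩⟩.
[[V X] S]: functor S : ⟨⟨⟨e,e⟩,⟨t,e⟩⟩,⟨e,t⟩⟩, argument [V X] : ⟨⟨e,e⟩,⟨t,e⟩⟩; result ⟨e,t⟩.

⟨e,t⟩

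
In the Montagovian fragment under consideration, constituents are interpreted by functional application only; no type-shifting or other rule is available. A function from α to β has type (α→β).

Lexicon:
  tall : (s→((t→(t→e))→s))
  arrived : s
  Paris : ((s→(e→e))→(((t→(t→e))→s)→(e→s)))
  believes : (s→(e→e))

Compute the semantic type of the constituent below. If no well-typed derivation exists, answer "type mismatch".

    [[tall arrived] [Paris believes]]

At [tall arrived], tall : (s→((t→(t→e))→s)) takes arrived : s, giving ((t→(t→e))→s).
At [Paris believes], Paris : ((s→(e→e))→(((t→(t→e))→s)→(e→s))) takes believes : (s→(e→e)), giving (((t→(t→e))→s)→(e→s)).
At [[tall arrived] [Paris believes]], [Paris believes] : (((t→(t→e))→s)→(e→s)) takes [tall arrived] : ((t→(t→e))→s), giving (e→s).

(e→s)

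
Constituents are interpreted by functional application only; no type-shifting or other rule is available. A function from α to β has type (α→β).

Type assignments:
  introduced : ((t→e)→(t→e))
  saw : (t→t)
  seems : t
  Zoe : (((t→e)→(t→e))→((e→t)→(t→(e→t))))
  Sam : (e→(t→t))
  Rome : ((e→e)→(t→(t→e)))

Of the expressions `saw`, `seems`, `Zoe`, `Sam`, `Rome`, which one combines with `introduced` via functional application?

Zoe

saw : (t→t) — introduced needs (t→e); saw needs t; neither fits.
seems : t — introduced needs (t→e); seems needs nothing (atomic); neither fits.
Zoe — combines: Zoe : (((t→e)→(t→e))→((e→t)→(t→(e→t)))) takes introduced : ((t→e)→(t→e)) as argument, giving ((e→t)→(t→(e→t))).
Sam : (e→(t→t)) — introduced needs (t→e); Sam needs e; neither fits.
Rome : ((e→e)→(t→(t→e))) — introduced needs (t→e); Rome needs (e→e); neither fits.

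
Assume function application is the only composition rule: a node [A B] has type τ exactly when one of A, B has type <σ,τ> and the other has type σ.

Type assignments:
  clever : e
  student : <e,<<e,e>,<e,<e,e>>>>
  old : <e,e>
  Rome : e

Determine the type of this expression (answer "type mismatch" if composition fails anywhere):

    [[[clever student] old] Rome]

<e,e>

[clever student]: student is <e,<<e,e>,<e,<e,e>>>>, clever is e; result <<e,e>,<e,<e,e>>>.
[[clever student] old]: [clever student] is <<e,e>,<e,<e,e>>>, old is <e,e>; result <e,<e,e>>.
[[[clever student] old] Rome]: [[clever student] old] is <e,<e,e>>, Rome is e; result <e,e>.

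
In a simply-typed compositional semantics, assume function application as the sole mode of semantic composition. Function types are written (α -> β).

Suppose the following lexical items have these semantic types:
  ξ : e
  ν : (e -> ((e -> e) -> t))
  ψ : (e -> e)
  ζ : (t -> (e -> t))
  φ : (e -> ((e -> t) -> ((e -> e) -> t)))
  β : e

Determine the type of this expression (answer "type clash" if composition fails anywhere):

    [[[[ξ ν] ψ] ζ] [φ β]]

((e -> e) -> t)

[ξ ν]: ν is (e -> ((e -> e) -> t)), ξ is e; result ((e -> e) -> t).
[[ξ ν] ψ]: [ξ ν] is ((e -> e) -> t), ψ is (e -> e); result t.
[[[ξ ν] ψ] ζ]: ζ is (t -> (e -> t)), [[ξ ν] ψ] is t; result (e -> t).
[φ β]: φ is (e -> ((e -> t) -> ((e -> e) -> t))), β is e; result ((e -> t) -> ((e -> e) -> t)).
[[[[ξ ν] ψ] ζ] [φ β]]: [φ β] is ((e -> t) -> ((e -> e) -> t)), [[[ξ ν] ψ] ζ] is (e -> t); result ((e -> e) -> t).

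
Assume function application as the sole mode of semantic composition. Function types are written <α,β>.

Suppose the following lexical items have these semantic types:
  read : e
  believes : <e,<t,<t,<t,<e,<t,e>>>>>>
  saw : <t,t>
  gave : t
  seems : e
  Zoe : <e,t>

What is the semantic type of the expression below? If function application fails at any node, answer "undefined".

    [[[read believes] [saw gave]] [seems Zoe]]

<t,<e,<t,e>>>

[read believes]: <e,<t,<t,<t,<e,<t,e>>>>>> applied to e yields <t,<t,<t,<e,<t,e>>>>>.
[saw gave]: <t,t> applied to t yields t.
[[read believes] [saw gave]]: <t,<t,<t,<e,<t,e>>>>> applied to t yields <t,<t,<e,<t,e>>>>.
[seems Zoe]: <e,t> applied to e yields t.
[[[read believes] [saw gave]] [seems Zoe]]: <t,<t,<e,<t,e>>>> applied to t yields <t,<e,<t,e>>>.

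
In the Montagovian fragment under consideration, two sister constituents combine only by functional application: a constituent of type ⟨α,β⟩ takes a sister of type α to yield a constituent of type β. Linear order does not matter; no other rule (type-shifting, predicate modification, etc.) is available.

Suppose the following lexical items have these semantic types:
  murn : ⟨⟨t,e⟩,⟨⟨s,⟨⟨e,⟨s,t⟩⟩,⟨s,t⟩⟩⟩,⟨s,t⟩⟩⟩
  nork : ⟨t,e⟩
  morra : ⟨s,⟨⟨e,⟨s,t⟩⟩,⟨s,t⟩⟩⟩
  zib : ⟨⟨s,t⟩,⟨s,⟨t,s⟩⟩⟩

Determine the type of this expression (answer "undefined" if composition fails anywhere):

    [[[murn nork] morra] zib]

[murn nork] — murn of type ⟨⟨t,e⟩,⟨⟨s,⟨⟨e,⟨s,t⟩⟩,⟨s,t⟩⟩⟩,⟨s,t⟩⟩⟩ combines with nork of type ⟨t,e⟩: type ⟨⟨s,⟨⟨e,⟨s,t⟩⟩,⟨s,t⟩⟩⟩,⟨s,t⟩⟩.
[[murn nork] morra] — [murn nork] of type ⟨⟨s,⟨⟨e,⟨s,t⟩⟩,⟨s,t⟩⟩⟩,⟨s,t⟩⟩ combines with morra of type ⟨s,⟨⟨e,⟨s,t⟩⟩,⟨s,t⟩⟩⟩: type ⟨s,t⟩.
[[[murn nork] morra] zib] — zib of type ⟨⟨s,t⟩,⟨s,⟨t,s⟩⟩⟩ combines with [[murn nork] morra] of type ⟨s,t⟩: type ⟨s,⟨t,s⟩⟩.

⟨s,⟨t,s⟩⟩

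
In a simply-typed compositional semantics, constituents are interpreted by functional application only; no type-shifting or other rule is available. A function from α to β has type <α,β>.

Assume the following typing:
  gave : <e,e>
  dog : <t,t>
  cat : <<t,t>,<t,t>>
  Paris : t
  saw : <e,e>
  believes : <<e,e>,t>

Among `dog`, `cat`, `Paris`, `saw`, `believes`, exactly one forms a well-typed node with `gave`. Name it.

believes

dog : <t,t> — neither side's domain matches the other.
cat : <<t,t>,<t,t>> — neither side's domain matches the other.
Paris : t — neither side's domain matches the other.
saw : <e,e> — neither side's domain matches the other.
believes — combines: believes : <<e,e>,t> takes gave : <e,e> as argument, giving t.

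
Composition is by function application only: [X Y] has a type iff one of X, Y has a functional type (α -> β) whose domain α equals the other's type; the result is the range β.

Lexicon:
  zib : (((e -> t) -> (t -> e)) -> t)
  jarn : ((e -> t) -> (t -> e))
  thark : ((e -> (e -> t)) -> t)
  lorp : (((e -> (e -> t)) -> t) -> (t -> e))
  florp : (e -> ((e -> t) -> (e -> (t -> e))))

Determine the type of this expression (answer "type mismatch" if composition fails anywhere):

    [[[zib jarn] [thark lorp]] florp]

At [zib jarn], zib : (((e -> t) -> (t -> e)) -> t) takes jarn : ((e -> t) -> (t -> e)), giving t.
At [thark lorp], lorp : (((e -> (e -> t)) -> t) -> (t -> e)) takes thark : ((e -> (e -> t)) -> t), giving (t -> e).
At [[zib jarn] [thark lorp]], [thark lorp] : (t -> e) takes [zib jarn] : t, giving e.
At [[[zib jarn] [thark lorp]] florp], florp : (e -> ((e -> t) -> (e -> (t -> e)))) takes [[zib jarn] [thark lorp]] : e, giving ((e -> t) -> (e -> (t -> e))).

((e -> t) -> (e -> (t -> e)))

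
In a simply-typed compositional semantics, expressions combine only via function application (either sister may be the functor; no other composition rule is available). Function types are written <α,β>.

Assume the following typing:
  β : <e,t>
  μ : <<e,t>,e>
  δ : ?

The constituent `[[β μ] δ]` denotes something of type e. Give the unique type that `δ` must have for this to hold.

For [[β μ] δ] to have type e with [β μ] of type e, δ must be the function: δ : <e,e>.

<e,e>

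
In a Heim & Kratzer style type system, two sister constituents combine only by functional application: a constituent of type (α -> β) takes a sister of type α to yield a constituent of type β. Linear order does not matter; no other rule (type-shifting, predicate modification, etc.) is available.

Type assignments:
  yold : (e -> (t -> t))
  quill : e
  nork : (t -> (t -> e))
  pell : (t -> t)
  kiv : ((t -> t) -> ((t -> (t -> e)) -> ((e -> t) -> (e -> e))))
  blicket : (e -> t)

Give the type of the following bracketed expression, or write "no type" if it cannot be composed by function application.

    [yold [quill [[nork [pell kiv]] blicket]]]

At [pell kiv], kiv : ((t -> t) -> ((t -> (t -> e)) -> ((e -> t) -> (e -> e)))) takes pell : (t -> t), giving ((t -> (t -> e)) -> ((e -> t) -> (e -> e))).
At [nork [pell kiv]], [pell kiv] : ((t -> (t -> e)) -> ((e -> t) -> (e -> e))) takes nork : (t -> (t -> e)), giving ((e -> t) -> (e -> e)).
At [[nork [pell kiv]] blicket], [nork [pell kiv]] : ((e -> t) -> (e -> e)) takes blicket : (e -> t), giving (e -> e).
At [quill [[nork [pell kiv]] blicket]], [[nork [pell kiv]] blicket] : (e -> e) takes quill : e, giving e.
At [yold [quill [[nork [pell kiv]] blicket]]], yold : (e -> (t -> t)) takes [quill [[nork [pell kiv]] blicket]] : e, giving (t -> t).

(t -> t)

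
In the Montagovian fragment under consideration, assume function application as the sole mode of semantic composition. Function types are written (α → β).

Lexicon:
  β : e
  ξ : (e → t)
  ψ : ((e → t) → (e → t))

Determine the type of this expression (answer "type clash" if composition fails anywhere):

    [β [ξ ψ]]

[ξ ψ] — ψ of type ((e → t) → (e → t)) combines with ξ of type (e → t): type (e → t).
[β [ξ ψ]] — [ξ ψ] of type (e → t) combines with β of type e: type t.

t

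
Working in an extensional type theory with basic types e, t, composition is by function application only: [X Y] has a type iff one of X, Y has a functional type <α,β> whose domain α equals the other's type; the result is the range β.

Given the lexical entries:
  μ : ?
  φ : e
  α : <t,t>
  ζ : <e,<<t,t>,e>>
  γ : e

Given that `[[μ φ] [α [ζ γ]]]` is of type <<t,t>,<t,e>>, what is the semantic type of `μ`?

<e,<e,<<t,t>,<t,e>>>>

For [[μ φ] [α [ζ γ]]] to have type <<t,t>,<t,e>> with [α [ζ γ]] of type e, [μ φ] must be the function: [μ φ] : <e,<<t,t>,<t,e>>>.
For [μ φ] to have type <e,<<t,t>,<t,e>>> with φ of type e, μ must be the function: μ : <e,<e,<<t,t>,<t,e>>>>.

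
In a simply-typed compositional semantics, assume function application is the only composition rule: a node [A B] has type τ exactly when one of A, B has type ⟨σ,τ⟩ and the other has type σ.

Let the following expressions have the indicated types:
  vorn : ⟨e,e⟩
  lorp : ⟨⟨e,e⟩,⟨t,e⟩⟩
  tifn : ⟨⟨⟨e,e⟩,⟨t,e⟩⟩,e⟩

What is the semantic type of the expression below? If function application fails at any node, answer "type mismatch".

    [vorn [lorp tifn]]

e

[lorp tifn]: functor tifn : ⟨⟨⟨e,e⟩,⟨t,e⟩⟩,e⟩, argument lorp : ⟨⟨e,e⟩,⟨t,e⟩⟩; result e.
[vorn [lorp tifn]]: functor vorn : ⟨e,e⟩, argument [lorp tifn] : e; result e.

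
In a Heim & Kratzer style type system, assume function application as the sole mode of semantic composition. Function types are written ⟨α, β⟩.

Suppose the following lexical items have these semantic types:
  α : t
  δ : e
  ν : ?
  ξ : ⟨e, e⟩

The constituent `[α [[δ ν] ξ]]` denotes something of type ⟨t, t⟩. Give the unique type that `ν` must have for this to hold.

⟨e, ⟨⟨e, e⟩, ⟨t, ⟨t, t⟩⟩⟩⟩

For [α [[δ ν] ξ]] to have type ⟨t, t⟩ with α of type t, [[δ ν] ξ] must be the function: [[δ ν] ξ] : ⟨t, ⟨t, t⟩⟩.
For [[δ ν] ξ] to have type ⟨t, ⟨t, t⟩⟩ with ξ of type ⟨e, e⟩, [δ ν] must be the function: [δ ν] : ⟨⟨e, e⟩, ⟨t, ⟨t, t⟩⟩⟩.
For [δ ν] to have type ⟨⟨e, e⟩, ⟨t, ⟨t, t⟩⟩⟩ with δ of type e, ν must be the function: ν : ⟨e, ⟨⟨e, e⟩, ⟨t, ⟨t, t⟩⟩⟩⟩.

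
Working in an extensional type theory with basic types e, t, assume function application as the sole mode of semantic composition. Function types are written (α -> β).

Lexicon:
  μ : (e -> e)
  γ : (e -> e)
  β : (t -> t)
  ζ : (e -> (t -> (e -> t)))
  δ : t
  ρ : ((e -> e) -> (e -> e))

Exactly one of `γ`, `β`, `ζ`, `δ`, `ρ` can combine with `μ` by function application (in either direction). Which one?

γ : (e -> e) — no; μ wants e, and γ wants e.
β : (t -> t) — no; μ wants e, and β wants t.
ζ : (e -> (t -> (e -> t))) — no; μ wants e, and ζ wants e.
δ : t — no; μ wants e, and δ wants nothing (atomic).
ρ — combines: ρ : ((e -> e) -> (e -> e)) takes μ : (e -> e) as argument, giving (e -> e).

ρ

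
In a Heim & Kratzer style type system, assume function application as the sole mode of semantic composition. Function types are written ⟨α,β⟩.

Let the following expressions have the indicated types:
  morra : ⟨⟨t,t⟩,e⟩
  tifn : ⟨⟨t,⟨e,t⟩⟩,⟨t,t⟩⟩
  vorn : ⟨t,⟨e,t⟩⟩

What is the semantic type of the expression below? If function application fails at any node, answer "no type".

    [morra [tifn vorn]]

[tifn vorn]: functor tifn : ⟨⟨t,⟨e,t⟩⟩,⟨t,t⟩⟩, argument vorn : ⟨t,⟨e,t⟩⟩; result ⟨t,t⟩.
[morra [tifn vorn]]: functor morra : ⟨⟨t,t⟩,e⟩, argument [tifn vorn] : ⟨t,t⟩; result e.

e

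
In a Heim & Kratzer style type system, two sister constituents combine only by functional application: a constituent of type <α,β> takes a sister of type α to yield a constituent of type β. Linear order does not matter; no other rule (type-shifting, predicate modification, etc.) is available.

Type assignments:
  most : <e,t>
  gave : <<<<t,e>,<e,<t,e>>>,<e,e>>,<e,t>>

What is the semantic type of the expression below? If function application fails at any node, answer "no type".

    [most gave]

[most gave]: <e,t> and <<<<t,e>,<e,<t,e>>>,<e,e>>,<e,t>> cannot combine by function application — type clash.

no type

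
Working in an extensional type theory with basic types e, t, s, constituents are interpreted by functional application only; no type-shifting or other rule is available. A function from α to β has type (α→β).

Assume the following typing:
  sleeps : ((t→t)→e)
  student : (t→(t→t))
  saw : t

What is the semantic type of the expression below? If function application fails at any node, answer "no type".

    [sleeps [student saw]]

e

[student saw] — student of type (t→(t→t)) combines with saw of type t: type (t→t).
[sleeps [student saw]] — sleeps of type ((t→t)→e) combines with [student saw] of type (t→t): type e.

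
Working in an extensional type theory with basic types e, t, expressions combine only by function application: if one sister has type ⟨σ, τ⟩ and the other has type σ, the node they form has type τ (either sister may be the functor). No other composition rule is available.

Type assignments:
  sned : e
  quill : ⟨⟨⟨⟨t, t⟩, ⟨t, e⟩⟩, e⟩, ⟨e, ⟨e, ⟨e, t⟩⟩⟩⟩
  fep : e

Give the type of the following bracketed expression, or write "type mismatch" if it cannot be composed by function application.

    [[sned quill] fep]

type mismatch

At [sned quill]: neither e nor ⟨⟨⟨⟨t, t⟩, ⟨t, e⟩⟩, e⟩, ⟨e, ⟨e, ⟨e, t⟩⟩⟩⟩ can take the other as argument; the node is ill-typed.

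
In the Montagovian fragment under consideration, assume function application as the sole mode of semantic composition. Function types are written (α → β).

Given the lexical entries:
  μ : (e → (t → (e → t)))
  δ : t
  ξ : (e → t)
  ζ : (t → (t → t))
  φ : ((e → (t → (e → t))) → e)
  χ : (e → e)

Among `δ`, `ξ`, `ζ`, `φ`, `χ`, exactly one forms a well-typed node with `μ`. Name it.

φ

δ : t — no; μ wants e, and δ wants nothing (atomic).
ξ : (e → t) — no; μ wants e, and ξ wants e.
ζ : (t → (t → t)) — no; μ wants e, and ζ wants t.
φ — combines: φ : ((e → (t → (e → t))) → e) takes μ : (e → (t → (e → t))) as argument, giving e.
χ : (e → e) — no; μ wants e, and χ wants e.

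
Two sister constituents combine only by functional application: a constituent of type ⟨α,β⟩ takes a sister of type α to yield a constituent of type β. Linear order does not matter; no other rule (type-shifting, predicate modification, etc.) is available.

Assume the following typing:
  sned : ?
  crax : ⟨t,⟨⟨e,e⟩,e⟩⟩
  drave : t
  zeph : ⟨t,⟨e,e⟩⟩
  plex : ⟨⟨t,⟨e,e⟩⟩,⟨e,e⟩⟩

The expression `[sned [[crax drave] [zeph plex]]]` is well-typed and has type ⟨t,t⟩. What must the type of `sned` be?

⟨e,⟨t,t⟩⟩

[sned [[crax drave] [zeph plex]]] must have type ⟨t,t⟩. The sister [[crax drave] [zeph plex]] has type e; that is not a function onto ⟨t,t⟩, so sned must be the functor, of type ⟨e,⟨t,t⟩⟩.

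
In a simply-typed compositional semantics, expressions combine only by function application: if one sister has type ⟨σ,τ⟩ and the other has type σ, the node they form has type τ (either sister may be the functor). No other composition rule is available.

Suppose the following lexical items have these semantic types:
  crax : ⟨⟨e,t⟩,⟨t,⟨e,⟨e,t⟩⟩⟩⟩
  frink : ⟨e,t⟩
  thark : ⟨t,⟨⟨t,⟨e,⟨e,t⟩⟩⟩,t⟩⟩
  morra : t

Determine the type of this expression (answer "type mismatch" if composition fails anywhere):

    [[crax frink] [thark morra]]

t

At [crax frink], crax : ⟨⟨e,t⟩,⟨t,⟨e,⟨e,t⟩⟩⟩⟩ takes frink : ⟨e,t⟩, giving ⟨t,⟨e,⟨e,t⟩⟩⟩.
At [thark morra], thark : ⟨t,⟨⟨t,⟨e,⟨e,t⟩⟩⟩,t⟩⟩ takes morra : t, giving ⟨⟨t,⟨e,⟨e,t⟩⟩⟩,t⟩.
At [[crax frink] [thark morra]], [thark morra] : ⟨⟨t,⟨e,⟨e,t⟩⟩⟩,t⟩ takes [crax frink] : ⟨t,⟨e,⟨e,t⟩⟩⟩, giving t.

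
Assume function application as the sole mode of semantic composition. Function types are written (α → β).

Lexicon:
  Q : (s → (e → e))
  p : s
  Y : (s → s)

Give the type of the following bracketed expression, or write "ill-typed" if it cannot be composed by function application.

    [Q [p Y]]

(e → e)

[p Y]: Y is (s → s), p is s; result s.
[Q [p Y]]: Q is (s → (e → e)), [p Y] is s; result (e → e).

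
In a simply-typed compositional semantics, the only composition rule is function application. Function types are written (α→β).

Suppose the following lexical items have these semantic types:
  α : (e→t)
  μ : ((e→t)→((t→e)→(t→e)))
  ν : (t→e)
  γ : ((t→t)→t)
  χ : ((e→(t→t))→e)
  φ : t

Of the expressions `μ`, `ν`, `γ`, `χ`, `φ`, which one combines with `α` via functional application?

μ

μ — combines: μ : ((e→t)→((t→e)→(t→e))) takes α : (e→t) as argument, giving ((t→e)→(t→e)).
ν : (t→e) — no; α wants e, and ν wants t.
γ : ((t→t)→t) — no; α wants e, and γ wants (t→t).
χ : ((e→(t→t))→e) — no; α wants e, and χ wants (e→(t→t)).
φ : t — no; α wants e, and φ wants nothing (atomic).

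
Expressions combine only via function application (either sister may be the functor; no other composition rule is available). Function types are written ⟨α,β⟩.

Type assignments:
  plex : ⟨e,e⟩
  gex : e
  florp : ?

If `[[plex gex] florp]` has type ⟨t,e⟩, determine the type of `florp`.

⟨e,⟨t,e⟩⟩

[[plex gex] florp] is required to be ⟨t,e⟩. [plex gex] : e cannot yield ⟨t,e⟩ as functor, so florp : ⟨e,⟨t,e⟩⟩.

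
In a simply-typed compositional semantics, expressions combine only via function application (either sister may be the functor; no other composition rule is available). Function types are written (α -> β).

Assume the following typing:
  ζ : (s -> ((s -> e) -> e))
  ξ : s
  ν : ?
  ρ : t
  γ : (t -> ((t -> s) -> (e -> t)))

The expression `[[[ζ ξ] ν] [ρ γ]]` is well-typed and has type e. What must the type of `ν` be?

[[[ζ ξ] ν] [ρ γ]] is required to be e. [ρ γ] : ((t -> s) -> (e -> t)) cannot yield e as functor, so [[ζ ξ] ν] : (((t -> s) -> (e -> t)) -> e).
[[ζ ξ] ν] is required to be (((t -> s) -> (e -> t)) -> e). [ζ ξ] : ((s -> e) -> e) cannot yield (((t -> s) -> (e -> t)) -> e) as functor, so ν : (((s -> e) -> e) -> (((t -> s) -> (e -> t)) -> e)).

(((s -> e) -> e) -> (((t -> s) -> (e -> t)) -> e))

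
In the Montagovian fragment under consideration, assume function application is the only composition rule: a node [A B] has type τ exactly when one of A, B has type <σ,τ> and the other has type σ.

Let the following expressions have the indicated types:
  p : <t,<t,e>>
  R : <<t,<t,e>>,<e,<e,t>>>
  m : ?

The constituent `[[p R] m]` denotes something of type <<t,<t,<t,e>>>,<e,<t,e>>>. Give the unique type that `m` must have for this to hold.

<<e,<e,t>>,<<t,<t,<t,e>>>,<e,<t,e>>>>

[[p R] m] must have type <<t,<t,<t,e>>>,<e,<t,e>>>. The sister [p R] has type <e,<e,t>>; that is not a function onto <<t,<t,<t,e>>>,<e,<t,e>>>, so m must be the functor, of type <<e,<e,t>>,<<t,<t,<t,e>>>,<e,<t,e>>>>.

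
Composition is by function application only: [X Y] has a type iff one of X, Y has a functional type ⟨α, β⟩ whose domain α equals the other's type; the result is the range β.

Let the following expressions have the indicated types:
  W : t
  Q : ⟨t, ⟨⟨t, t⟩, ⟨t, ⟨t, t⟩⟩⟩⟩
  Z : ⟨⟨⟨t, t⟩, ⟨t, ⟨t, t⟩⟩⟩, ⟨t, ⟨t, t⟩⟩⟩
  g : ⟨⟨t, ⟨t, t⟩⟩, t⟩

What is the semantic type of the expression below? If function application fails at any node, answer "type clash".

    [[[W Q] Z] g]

[W Q]: functor Q : ⟨t, ⟨⟨t, t⟩, ⟨t, ⟨t, t⟩⟩⟩⟩, argument W : t; result ⟨⟨t, t⟩, ⟨t, ⟨t, t⟩⟩⟩.
[[W Q] Z]: functor Z : ⟨⟨⟨t, t⟩, ⟨t, ⟨t, t⟩⟩⟩, ⟨t, ⟨t, t⟩⟩⟩, argument [W Q] : ⟨⟨t, t⟩, ⟨t, ⟨t, t⟩⟩⟩; result ⟨t, ⟨t, t⟩⟩.
[[[W Q] Z] g]: functor g : ⟨⟨t, ⟨t, t⟩⟩, t⟩, argument [[W Q] Z] : ⟨t, ⟨t, t⟩⟩; result t.

t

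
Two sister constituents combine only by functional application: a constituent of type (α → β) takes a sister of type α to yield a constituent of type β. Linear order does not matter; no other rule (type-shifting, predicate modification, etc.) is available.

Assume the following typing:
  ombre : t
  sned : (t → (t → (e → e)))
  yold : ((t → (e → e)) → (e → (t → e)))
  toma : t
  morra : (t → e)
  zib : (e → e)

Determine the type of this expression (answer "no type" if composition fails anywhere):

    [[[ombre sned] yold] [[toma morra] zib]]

[ombre sned]: (t → (t → (e → e))) applied to t yields (t → (e → e)).
[[ombre sned] yold]: ((t → (e → e)) → (e → (t → e))) applied to (t → (e → e)) yields (e → (t → e)).
[toma morra]: (t → e) applied to t yields e.
[[toma morra] zib]: (e → e) applied to e yields e.
[[[ombre sned] yold] [[toma morra] zib]]: (e → (t → e)) applied to e yields (t → e).

(t → e)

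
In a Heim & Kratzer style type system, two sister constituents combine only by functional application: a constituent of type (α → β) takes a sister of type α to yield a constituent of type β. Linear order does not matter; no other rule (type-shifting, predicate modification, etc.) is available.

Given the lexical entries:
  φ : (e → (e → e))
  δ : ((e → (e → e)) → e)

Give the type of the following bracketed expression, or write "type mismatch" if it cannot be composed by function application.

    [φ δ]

e

[φ δ] — δ of type ((e → (e → e)) → e) combines with φ of type (e → (e → e)): type e.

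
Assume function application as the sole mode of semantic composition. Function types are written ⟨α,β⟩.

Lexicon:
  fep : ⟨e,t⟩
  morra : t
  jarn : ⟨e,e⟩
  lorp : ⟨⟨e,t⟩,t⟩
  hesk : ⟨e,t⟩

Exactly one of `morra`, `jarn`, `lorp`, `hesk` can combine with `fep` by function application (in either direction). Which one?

morra : t — no; fep wants e, and morra wants nothing (atomic).
jarn : ⟨e,e⟩ — no; fep wants e, and jarn wants e.
lorp — combines: lorp : ⟨⟨e,t⟩,t⟩ takes fep : ⟨e,t⟩ as argument, giving t.
hesk : ⟨e,t⟩ — no; fep wants e, and hesk wants e.

lorp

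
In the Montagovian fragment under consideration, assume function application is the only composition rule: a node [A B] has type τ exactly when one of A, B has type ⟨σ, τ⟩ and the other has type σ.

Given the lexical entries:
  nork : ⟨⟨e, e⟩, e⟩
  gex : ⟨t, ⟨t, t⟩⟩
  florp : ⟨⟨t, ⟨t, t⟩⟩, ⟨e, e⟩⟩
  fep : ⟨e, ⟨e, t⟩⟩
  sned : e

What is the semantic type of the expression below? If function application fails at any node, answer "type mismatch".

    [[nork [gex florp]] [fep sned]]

t

[gex florp]: functor florp : ⟨⟨t, ⟨t, t⟩⟩, ⟨e, e⟩⟩, argument gex : ⟨t, ⟨t, t⟩⟩; result ⟨e, e⟩.
[nork [gex florp]]: functor nork : ⟨⟨e, e⟩, e⟩, argument [gex florp] : ⟨e, e⟩; result e.
[fep sned]: functor fep : ⟨e, ⟨e, t⟩⟩, argument sned : e; result ⟨e, t⟩.
[[nork [gex florp]] [fep sned]]: functor [fep sned] : ⟨e, t⟩, argument [nork [gex florp]] : e; result t.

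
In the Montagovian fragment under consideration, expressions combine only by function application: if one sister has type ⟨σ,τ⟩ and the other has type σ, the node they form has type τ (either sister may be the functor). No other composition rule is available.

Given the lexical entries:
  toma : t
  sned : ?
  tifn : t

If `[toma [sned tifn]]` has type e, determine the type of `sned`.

For [toma [sned tifn]] to have type e with toma of type t, [sned tifn] must be the function: [sned tifn] : ⟨t,e⟩.
For [sned tifn] to have type ⟨t,e⟩ with tifn of type t, sned must be the function: sned : ⟨t,⟨t,e⟩⟩.

⟨t,⟨t,e⟩⟩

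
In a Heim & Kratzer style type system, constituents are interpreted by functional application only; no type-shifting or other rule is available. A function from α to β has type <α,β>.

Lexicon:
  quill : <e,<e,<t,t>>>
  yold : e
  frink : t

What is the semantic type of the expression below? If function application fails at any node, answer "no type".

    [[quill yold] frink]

no type

[quill yold]: <e,<e,<t,t>>> applied to e yields <e,<t,t>>.
At [[quill yold] frink]: neither <e,<t,t>> nor t can take the other as argument; the node is ill-typed.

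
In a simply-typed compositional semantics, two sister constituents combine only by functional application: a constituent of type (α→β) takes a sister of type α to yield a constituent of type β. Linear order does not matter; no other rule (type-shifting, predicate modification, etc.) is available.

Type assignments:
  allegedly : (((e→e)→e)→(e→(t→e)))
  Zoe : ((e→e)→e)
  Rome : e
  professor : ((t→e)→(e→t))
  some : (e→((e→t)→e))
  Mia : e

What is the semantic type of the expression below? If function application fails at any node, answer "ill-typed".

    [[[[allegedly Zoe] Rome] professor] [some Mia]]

e

[allegedly Zoe]: functor allegedly : (((e→e)→e)→(e→(t→e))), argument Zoe : ((e→e)→e); result (e→(t→e)).
[[allegedly Zoe] Rome]: functor [allegedly Zoe] : (e→(t→e)), argument Rome : e; result (t→e).
[[[allegedly Zoe] Rome] professor]: functor professor : ((t→e)→(e→t)), argument [[allegedly Zoe] Rome] : (t→e); result (e→t).
[some Mia]: functor some : (e→((e→t)→e)), argument Mia : e; result ((e→t)→e).
[[[[allegedly Zoe] Rome] professor] [some Mia]]: functor [some Mia] : ((e→t)→e), argument [[[allegedly Zoe] Rome] professor] : (e→t); result e.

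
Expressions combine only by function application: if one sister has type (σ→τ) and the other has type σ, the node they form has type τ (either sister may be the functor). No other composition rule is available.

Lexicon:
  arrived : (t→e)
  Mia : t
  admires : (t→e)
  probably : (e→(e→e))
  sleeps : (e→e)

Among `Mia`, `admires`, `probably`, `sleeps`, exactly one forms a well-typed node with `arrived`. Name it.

Mia

Mia — combines: arrived : (t→e) takes Mia : t as argument, giving e.
admires : (t→e) — does not combine with arrived.
probably : (e→(e→e)) — does not combine with arrived.
sleeps : (e→e) — does not combine with arrived.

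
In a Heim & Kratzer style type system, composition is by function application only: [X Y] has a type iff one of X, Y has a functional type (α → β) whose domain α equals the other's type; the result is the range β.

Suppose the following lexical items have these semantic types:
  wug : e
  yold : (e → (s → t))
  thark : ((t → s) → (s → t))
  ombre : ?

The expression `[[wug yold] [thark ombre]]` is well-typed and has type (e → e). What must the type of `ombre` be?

(((t → s) → (s → t)) → ((s → t) → (e → e)))

For [[wug yold] [thark ombre]] to have type (e → e) with [wug yold] of type (s → t), [thark ombre] must be the function: [thark ombre] : ((s → t) → (e → e)).
For [thark ombre] to have type ((s → t) → (e → e)) with thark of type ((t → s) → (s → t)), ombre must be the function: ombre : (((t → s) → (s → t)) → ((s → t) → (e → e))).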